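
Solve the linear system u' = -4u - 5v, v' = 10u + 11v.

u(t) = -K_1e^(6t) - K_2e^(t), v(t) = 2K_1e^(6t) + K_2e^(t)

Coefficient matrix A = [[-4, -5], [10, 11]].
Characteristic polynomial det(A - λI) = λ^2 - 7λ + 6 = 0.
Eigenvalues λ = 6, 1.
For λ=6: (A-λI) row 1 is [-10, -5], so an eigenvector is (-1, 2).
For λ=1: (A-λI) row 1 is [-5, -5], so an eigenvector is (-1, 1).
General solution: K_1e^(6t)(-1,2) + K_2e^(t)(-1,1).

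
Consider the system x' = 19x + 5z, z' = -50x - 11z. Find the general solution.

x(t) = -K_1e^(4t)sin(5t) + K_2e^(4t)cos(5t), z(t) = 3K_1e^(4t)sin(5t) - K_1e^(4t)cos(5t) - K_2e^(4t)sin(5t) - 3K_2e^(4t)cos(5t)

Coefficient matrix A = [[19, 5], [-50, -11]].
Characteristic polynomial det(A - λI) = λ^2 - 8λ + 41 = 0.
Eigenvalues λ = 4 ± 5i (complex conjugate pair).
For λ=4+5i: an eigenvector is (0,-1) - i(-1,3) = (0 + i, -1 - 3i).
A real fundamental pair from Re and Im of e^((4+5i)t)v: X_1 = e^(4t)(cos(5t)·(0,-1) + sin(5t)·(-1,3)), X_2 = e^(4t)(sin(5t)·(0,-1) - cos(5t)·(-1,3)).
General solution: K_1X_1 + K_2X_2.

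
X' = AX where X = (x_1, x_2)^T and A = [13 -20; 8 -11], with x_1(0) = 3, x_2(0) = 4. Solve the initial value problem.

Coefficient matrix A = [[13, -20], [8, -11]].
Characteristic polynomial det(A - λI) = λ^2 - 2λ + 17 = 0.
Eigenvalues λ = 1 ± 4i (complex conjugate pair).
For λ=1+4i: an eigenvector is (1,1) - i(-2,-1) = (1 + 2i, 1 + i).
A real fundamental pair from Re and Im of e^((1+4i)t)v: X_1 = e^(t)(cos(4t)·(1,1) + sin(4t)·(-2,-1)), X_2 = e^(t)(sin(4t)·(1,1) - cos(4t)·(-2,-1)).
General solution: K_1X_1 + K_2X_2.
Applying x_1(0)=3, x_2(0)=4 gives K_1=5, K_2=-1.

x_1(t) = -11e^(t)sin(4t) + 3e^(t)cos(4t), x_2(t) = -6e^(t)sin(4t) + 4e^(t)cos(4t)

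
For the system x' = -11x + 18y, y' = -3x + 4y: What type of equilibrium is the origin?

A = [[-11,18],[-3,4]]; det(A-λI) = λ^2 + 7λ + 10.
λ = -5, -2: both negative.

stable node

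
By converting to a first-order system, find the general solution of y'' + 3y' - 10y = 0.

y(t) = C_1e^(-5t) + C_2e^(2t)

Let x_1 = y, x_2 = y'. Then x_1' = x_2 and x_2' = 10x_1 - 3x_2.
A = [[0,1],[10,-3]]; det(A-λI) = λ^2 + 3λ - 10.
Eigenvalues λ = -5, 2 with eigenvectors (1,-5), (1,2).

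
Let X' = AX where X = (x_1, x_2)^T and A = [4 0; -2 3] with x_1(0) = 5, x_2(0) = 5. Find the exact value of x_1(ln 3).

A = [[4,0],[-2,3]]; eigenvalues λ = 4, 3.
Eigenvectors: (-1,2) for λ=4, (0,-1) for λ=3.
From the initial condition, c_1 = -5, c_2 = -15.
x_1(ln 3) = (-5)(3^4)(-1) + (-15)(3^3)(0) = 405.

405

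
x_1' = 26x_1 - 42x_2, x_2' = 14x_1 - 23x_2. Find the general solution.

Coefficient matrix A = [[26, -42], [14, -23]].
Characteristic polynomial det(A - λI) = λ^2 - 3λ - 10 = 0.
Eigenvalues λ = -2, 5.
For λ=-2: (A-λI) row 1 is [28, -42], so an eigenvector is (-3, -2).
For λ=5: (A-λI) row 1 is [21, -42], so an eigenvector is (-2, -1).
General solution: c_1e^(-2t)(-3,-2) + c_2e^(5t)(-2,-1).

x_1(t) = -3c_1e^(-2t) - 2c_2e^(5t), x_2(t) = -2c_1e^(-2t) - c_2e^(5t)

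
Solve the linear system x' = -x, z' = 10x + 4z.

Coefficient matrix A = [[-1, 0], [10, 4]].
Characteristic polynomial det(A - λI) = λ^2 - 3λ - 4 = 0.
Eigenvalues λ = -1, 4.
For λ=-1: (A-λI) row 2 is [10, 5], so an eigenvector is (1, -2).
For λ=4: (A-λI) row 1 is [-5, 0], so an eigenvector is (0, -1).
General solution: c_1e^(-t)(1,-2) + c_2e^(4t)(0,-1).

x(t) = c_1e^(-t), z(t) = -2c_1e^(-t) - c_2e^(4t)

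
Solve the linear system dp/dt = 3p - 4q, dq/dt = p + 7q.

p(t) = 2c_1e^(5t) + 2c_2te^(5t) + c_2e^(5t), q(t) = -c_1e^(5t) - c_2te^(5t) - c_2e^(5t)

Coefficient matrix A = [[3, -4], [1, 7]].
Characteristic polynomial det(A - λI) = λ^2 - 10λ + 25 = 0.
Single eigenvalue λ = 5 with algebraic multiplicity 2.
Eigenvector v = (2,-1); generalized eigenvector w with (A-λI)w=v is (1,-1).
General solution: e^(5t)[c_1·v + c_2·(t·v + w)].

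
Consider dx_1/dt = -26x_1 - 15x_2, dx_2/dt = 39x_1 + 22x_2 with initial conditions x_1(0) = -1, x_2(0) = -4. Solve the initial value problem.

Coefficient matrix A = [[-26, -15], [39, 22]].
Characteristic polynomial det(A - λI) = λ^2 + 4λ + 13 = 0.
Eigenvalues λ = -2 ± 3i (complex conjugate pair).
For λ=-2+3i: an eigenvector is (2,-3) - i(-1,2) = (2 + i, -3 - 2i).
A real fundamental pair from Re and Im of e^((-2+3i)t)v: X_1 = e^(-2t)(cos(3t)·(2,-3) + sin(3t)·(-1,2)), X_2 = e^(-2t)(sin(3t)·(2,-3) - cos(3t)·(-1,2)).
General solution: c_1X_1 + c_2X_2.
Applying x_1(0)=-1, x_2(0)=-4 gives c_1=-6, c_2=11.

x_1(t) = 28e^(-2t)sin(3t) - e^(-2t)cos(3t), x_2(t) = -45e^(-2t)sin(3t) - 4e^(-2t)cos(3t)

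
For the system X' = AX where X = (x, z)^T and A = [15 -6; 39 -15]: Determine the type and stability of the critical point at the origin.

A = [[15,-6],[39,-15]]; det(A-λI) = λ^2 + 9.
λ = 0 ± 3i: zero real part.

center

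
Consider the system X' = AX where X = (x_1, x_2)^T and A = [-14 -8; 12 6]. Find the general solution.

Coefficient matrix A = [[-14, -8], [12, 6]].
Characteristic polynomial det(A - λI) = λ^2 + 8λ + 12 = 0.
Eigenvalues λ = -2, -6.
For λ=-2: (A-λI) row 1 is [-12, -8], so an eigenvector is (2, -3).
For λ=-6: (A-λI) row 1 is [-8, -8], so an eigenvector is (1, -1).
General solution: K_1e^(-2t)(2,-3) + K_2e^(-6t)(1,-1).

x_1(t) = 2K_1e^(-2t) + K_2e^(-6t), x_2(t) = -3K_1e^(-2t) - K_2e^(-6t)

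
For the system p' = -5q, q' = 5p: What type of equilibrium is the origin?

center

A = [[0,-5],[5,0]]; det(A-λI) = λ^2 + 25.
λ = 0 ± 5i: zero real part.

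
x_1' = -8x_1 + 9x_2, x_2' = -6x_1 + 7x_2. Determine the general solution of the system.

x_1(t) = K_1e^(t) - 3K_2e^(-2t), x_2(t) = K_1e^(t) - 2K_2e^(-2t)

Coefficient matrix A = [[-8, 9], [-6, 7]].
Characteristic polynomial det(A - λI) = λ^2 + λ - 2 = 0.
Eigenvalues λ = 1, -2.
For λ=1: (A-λI) row 1 is [-9, 9], so an eigenvector is (1, 1).
For λ=-2: (A-λI) row 1 is [-6, 9], so an eigenvector is (-3, -2).
General solution: K_1e^(t)(1,1) + K_2e^(-2t)(-3,-2).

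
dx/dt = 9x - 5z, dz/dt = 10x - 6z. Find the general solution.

x(t) = K_1e^(-t) + K_2e^(4t), z(t) = 2K_1e^(-t) + K_2e^(4t)

Coefficient matrix A = [[9, -5], [10, -6]].
Characteristic polynomial det(A - λI) = λ^2 - 3λ - 4 = 0.
Eigenvalues λ = -1, 4.
For λ=-1: (A-λI) row 1 is [10, -5], so an eigenvector is (1, 2).
For λ=4: (A-λI) row 1 is [5, -5], so an eigenvector is (1, 1).
General solution: K_1e^(-t)(1,2) + K_2e^(4t)(1,1).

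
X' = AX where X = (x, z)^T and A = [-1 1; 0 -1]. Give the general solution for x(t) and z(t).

Coefficient matrix A = [[-1, 1], [0, -1]].
Characteristic polynomial det(A - λI) = λ^2 + 2λ + 1 = 0.
Single eigenvalue λ = -1 with algebraic multiplicity 2.
Eigenvector v = (1,0); generalized eigenvector w with (A-λI)w=v is (-3,1).
General solution: e^(-t)[c_1·v + c_2·(t·v + w)].

x(t) = c_1e^(-t) + c_2te^(-t) - 3c_2e^(-t), z(t) = c_2e^(-t)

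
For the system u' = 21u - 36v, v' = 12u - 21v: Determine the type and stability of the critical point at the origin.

saddle

A = [[21,-36],[12,-21]]; det(A-λI) = λ^2 - 9.
λ = -3, 3: opposite signs.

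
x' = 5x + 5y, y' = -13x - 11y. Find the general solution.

x(t) = c_1e^(-3t)sin(t) + 2c_1e^(-3t)cos(t) + 2c_2e^(-3t)sin(t) - c_2e^(-3t)cos(t), y(t) = -2c_1e^(-3t)sin(t) - 3c_1e^(-3t)cos(t) - 3c_2e^(-3t)sin(t) + 2c_2e^(-3t)cos(t)

Coefficient matrix A = [[5, 5], [-13, -11]].
Characteristic polynomial det(A - λI) = λ^2 + 6λ + 10 = 0.
Eigenvalues λ = -3 ± i (complex conjugate pair).
For λ=-3+i: an eigenvector is (2,-3) - i(1,-2) = (2 - i, -3 + 2i).
A real fundamental pair from Re and Im of e^((-3+i)t)v: X_1 = e^(-3t)(cos(t)·(2,-3) + sin(t)·(1,-2)), X_2 = e^(-3t)(sin(t)·(2,-3) - cos(t)·(1,-2)).
General solution: c_1X_1 + c_2X_2.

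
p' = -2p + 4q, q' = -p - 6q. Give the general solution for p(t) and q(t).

Coefficient matrix A = [[-2, 4], [-1, -6]].
Characteristic polynomial det(A - λI) = λ^2 + 8λ + 16 = 0.
Single eigenvalue λ = -4 with algebraic multiplicity 2.
Eigenvector v = (2,-1); generalized eigenvector w with (A-λI)w=v is (3,-1).
General solution: e^(-4t)[c_1·v + c_2·(t·v + w)].

p(t) = 2c_1e^(-4t) + 2c_2te^(-4t) + 3c_2e^(-4t), q(t) = -c_1e^(-4t) - c_2te^(-4t) - c_2e^(-4t)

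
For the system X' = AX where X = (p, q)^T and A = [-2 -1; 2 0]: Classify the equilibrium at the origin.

A = [[-2,-1],[2,0]]; det(A-λI) = λ^2 + 2λ + 2.
λ = -1 ± i: negative real part.

stable spiral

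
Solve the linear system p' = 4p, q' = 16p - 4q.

p(t) = -K_2e^(4t), q(t) = K_1e^(-4t) - 2K_2e^(4t)

Coefficient matrix A = [[4, 0], [16, -4]].
Characteristic polynomial det(A - λI) = λ^2 - 16 = 0.
Eigenvalues λ = -4, 4.
For λ=-4: (A-λI) row 1 is [8, 0], so an eigenvector is (0, 1).
For λ=4: (A-λI) row 2 is [16, -8], so an eigenvector is (-1, -2).
General solution: K_1e^(-4t)(0,1) + K_2e^(4t)(-1,-2).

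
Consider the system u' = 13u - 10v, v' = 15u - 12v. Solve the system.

u(t) = -2c_1e^(-2t) - c_2e^(3t), v(t) = -3c_1e^(-2t) - c_2e^(3t)

Coefficient matrix A = [[13, -10], [15, -12]].
Characteristic polynomial det(A - λI) = λ^2 - λ - 6 = 0.
Eigenvalues λ = -2, 3.
For λ=-2: (A-λI) row 1 is [15, -10], so an eigenvector is (-2, -3).
For λ=3: (A-λI) row 1 is [10, -10], so an eigenvector is (-1, -1).
General solution: c_1e^(-2t)(-2,-3) + c_2e^(3t)(-1,-1).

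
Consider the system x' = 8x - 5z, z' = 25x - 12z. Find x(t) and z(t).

x(t) = -c_1e^(-2t)sin(5t) + c_2e^(-2t)cos(5t), z(t) = -2c_1e^(-2t)sin(5t) + c_1e^(-2t)cos(5t) + c_2e^(-2t)sin(5t) + 2c_2e^(-2t)cos(5t)

Coefficient matrix A = [[8, -5], [25, -12]].
Characteristic polynomial det(A - λI) = λ^2 + 4λ + 29 = 0.
Eigenvalues λ = -2 ± 5i (complex conjugate pair).
For λ=-2+5i: an eigenvector is (0,1) - i(-1,-2) = (0 + i, 1 + 2i).
A real fundamental pair from Re and Im of e^((-2+5i)t)v: X_1 = e^(-2t)(cos(5t)·(0,1) + sin(5t)·(-1,-2)), X_2 = e^(-2t)(sin(5t)·(0,1) - cos(5t)·(-1,-2)).
General solution: c_1X_1 + c_2X_2.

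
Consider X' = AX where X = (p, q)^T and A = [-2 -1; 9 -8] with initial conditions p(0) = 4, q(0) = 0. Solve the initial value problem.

Coefficient matrix A = [[-2, -1], [9, -8]].
Characteristic polynomial det(A - λI) = λ^2 + 10λ + 25 = 0.
Single eigenvalue λ = -5 with algebraic multiplicity 2.
Eigenvector v = (1,3); generalized eigenvector w with (A-λI)w=v is (1,2).
General solution: e^(-5t)[c_1·v + c_2·(t·v + w)].
Applying p(0)=4, q(0)=0 gives c_1=-8, c_2=12.

p(t) = 12te^(-5t) + 4e^(-5t), q(t) = 36te^(-5t)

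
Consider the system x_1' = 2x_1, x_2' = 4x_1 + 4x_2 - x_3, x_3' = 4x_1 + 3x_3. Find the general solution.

x_1(t) = C_1e^(2t), x_2(t) = -4C_1e^(2t) - C_2e^(4t) + C_3e^(3t), x_3(t) = -4C_1e^(2t) + C_3e^(3t)

Coefficient matrix A = [[2, 0, 0], [4, 4, -1], [4, 0, 3]].
det(A - λI) = 0 gives eigenvalues λ = 2, 4, 3.
For λ=2: eigenvector (1,-4,-4).
For λ=4: eigenvector (0,-1,0).
For λ=3: eigenvector (0,1,1).
General solution: C_1e^(2t)(1,-4,-4) + C_2e^(4t)(0,-1,0) + C_3e^(3t)(0,1,1).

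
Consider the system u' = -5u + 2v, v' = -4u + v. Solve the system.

u(t) = -c_1e^(-3t) + c_2e^(-t), v(t) = -c_1e^(-3t) + 2c_2e^(-t)

Coefficient matrix A = [[-5, 2], [-4, 1]].
Characteristic polynomial det(A - λI) = λ^2 + 4λ + 3 = 0.
Eigenvalues λ = -3, -1.
For λ=-3: (A-λI) row 1 is [-2, 2], so an eigenvector is (-1, -1).
For λ=-1: (A-λI) row 1 is [-4, 2], so an eigenvector is (1, 2).
General solution: c_1e^(-3t)(-1,-1) + c_2e^(-t)(1,2).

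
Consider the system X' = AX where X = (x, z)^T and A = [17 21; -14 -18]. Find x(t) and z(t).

x(t) = K_1e^(-4t) - 3K_2e^(3t), z(t) = -K_1e^(-4t) + 2K_2e^(3t)

Coefficient matrix A = [[17, 21], [-14, -18]].
Characteristic polynomial det(A - λI) = λ^2 + λ - 12 = 0.
Eigenvalues λ = -4, 3.
For λ=-4: (A-λI) row 1 is [21, 21], so an eigenvector is (1, -1).
For λ=3: (A-λI) row 1 is [14, 21], so an eigenvector is (-3, 2).
General solution: K_1e^(-4t)(1,-1) + K_2e^(3t)(-3,2).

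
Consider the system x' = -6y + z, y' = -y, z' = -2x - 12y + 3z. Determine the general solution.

x(t) = C_1e^(2t) + 2C_2e^(-t) - C_3e^(t), y(t) = C_2e^(-t), z(t) = 2C_1e^(2t) + 4C_2e^(-t) - C_3e^(t)

Coefficient matrix A = [[0, -6, 1], [0, -1, 0], [-2, -12, 3]].
det(A - λI) = 0 gives eigenvalues λ = 2, -1, 1.
For λ=2: eigenvector (1,0,2).
For λ=-1: eigenvector (2,1,4).
For λ=1: eigenvector (-1,0,-1).
General solution: C_1e^(2t)(1,0,2) + C_2e^(-t)(2,1,4) + C_3e^(t)(-1,0,-1).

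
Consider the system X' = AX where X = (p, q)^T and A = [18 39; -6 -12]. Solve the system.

Coefficient matrix A = [[18, 39], [-6, -12]].
Characteristic polynomial det(A - λI) = λ^2 - 6λ + 18 = 0.
Eigenvalues λ = 3 ± 3i (complex conjugate pair).
For λ=3+3i: an eigenvector is (-3,1) - i(-2,1) = (-3 + 2i, 1 - i).
A real fundamental pair from Re and Im of e^((3+3i)t)v: X_1 = e^(3t)(cos(3t)·(-3,1) + sin(3t)·(-2,1)), X_2 = e^(3t)(sin(3t)·(-3,1) - cos(3t)·(-2,1)).
General solution: C_1X_1 + C_2X_2.

p(t) = -2C_1e^(3t)sin(3t) - 3C_1e^(3t)cos(3t) - 3C_2e^(3t)sin(3t) + 2C_2e^(3t)cos(3t), q(t) = C_1e^(3t)sin(3t) + C_1e^(3t)cos(3t) + C_2e^(3t)sin(3t) - C_2e^(3t)cos(3t)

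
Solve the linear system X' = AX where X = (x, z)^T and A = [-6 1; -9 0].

x(t) = c_1e^(-3t) + c_2te^(-3t) - c_2e^(-3t), z(t) = 3c_1e^(-3t) + 3c_2te^(-3t) - 2c_2e^(-3t)

Coefficient matrix A = [[-6, 1], [-9, 0]].
Characteristic polynomial det(A - λI) = λ^2 + 6λ + 9 = 0.
Single eigenvalue λ = -3 with algebraic multiplicity 2.
Eigenvector v = (1,3); generalized eigenvector w with (A-λI)w=v is (-1,-2).
General solution: e^(-3t)[c_1·v + c_2·(t·v + w)].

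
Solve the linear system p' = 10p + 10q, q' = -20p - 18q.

Coefficient matrix A = [[10, 10], [-20, -18]].
Characteristic polynomial det(A - λI) = λ^2 + 8λ + 20 = 0.
Eigenvalues λ = -4 ± 2i (complex conjugate pair).
For λ=-4+2i: an eigenvector is (1,-1) - i(2,-3) = (1 - 2i, -1 + 3i).
A real fundamental pair from Re and Im of e^((-4+2i)t)v: X_1 = e^(-4t)(cos(2t)·(1,-1) + sin(2t)·(2,-3)), X_2 = e^(-4t)(sin(2t)·(1,-1) - cos(2t)·(2,-3)).
General solution: C_1X_1 + C_2X_2.

p(t) = 2C_1e^(-4t)sin(2t) + C_1e^(-4t)cos(2t) + C_2e^(-4t)sin(2t) - 2C_2e^(-4t)cos(2t), q(t) = -3C_1e^(-4t)sin(2t) - C_1e^(-4t)cos(2t) - C_2e^(-4t)sin(2t) + 3C_2e^(-4t)cos(2t)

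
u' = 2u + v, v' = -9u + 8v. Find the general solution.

Coefficient matrix A = [[2, 1], [-9, 8]].
Characteristic polynomial det(A - λI) = λ^2 - 10λ + 25 = 0.
Single eigenvalue λ = 5 with algebraic multiplicity 2.
Eigenvector v = (-1,-3); generalized eigenvector w with (A-λI)w=v is (0,-1).
General solution: e^(5t)[K_1·v + K_2·(t·v + w)].

u(t) = -K_1e^(5t) - K_2te^(5t), v(t) = -3K_1e^(5t) - 3K_2te^(5t) - K_2e^(5t)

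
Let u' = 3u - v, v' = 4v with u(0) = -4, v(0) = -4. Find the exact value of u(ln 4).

512

A = [[3,-1],[0,4]]; eigenvalues λ = 3, 4.
Eigenvectors: (1,0) for λ=3, (1,-1) for λ=4.
From the initial condition, c_1 = -8, c_2 = 4.
u(ln 4) = (-8)(4^3)(1) + (4)(4^4)(1) = 512.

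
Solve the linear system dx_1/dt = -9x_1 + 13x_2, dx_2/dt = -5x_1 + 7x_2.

Coefficient matrix A = [[-9, 13], [-5, 7]].
Characteristic polynomial det(A - λI) = λ^2 + 2λ + 2 = 0.
Eigenvalues λ = -1 ± i (complex conjugate pair).
For λ=-1+i: an eigenvector is (-3,-2) - i(-2,-1) = (-3 + 2i, -2 + i).
A real fundamental pair from Re and Im of e^((-1+i)t)v: X_1 = e^(-t)(cos(t)·(-3,-2) + sin(t)·(-2,-1)), X_2 = e^(-t)(sin(t)·(-3,-2) - cos(t)·(-2,-1)).
General solution: C_1X_1 + C_2X_2.

x_1(t) = -2C_1e^(-t)sin(t) - 3C_1e^(-t)cos(t) - 3C_2e^(-t)sin(t) + 2C_2e^(-t)cos(t), x_2(t) = -C_1e^(-t)sin(t) - 2C_1e^(-t)cos(t) - 2C_2e^(-t)sin(t) + C_2e^(-t)cos(t)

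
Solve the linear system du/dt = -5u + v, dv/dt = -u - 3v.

Coefficient matrix A = [[-5, 1], [-1, -3]].
Characteristic polynomial det(A - λI) = λ^2 + 8λ + 16 = 0.
Single eigenvalue λ = -4 with algebraic multiplicity 2.
Eigenvector v = (-1,-1); generalized eigenvector w with (A-λI)w=v is (-1,-2).
General solution: e^(-4t)[c_1·v + c_2·(t·v + w)].

u(t) = -c_1e^(-4t) - c_2te^(-4t) - c_2e^(-4t), v(t) = -c_1e^(-4t) - c_2te^(-4t) - 2c_2e^(-4t)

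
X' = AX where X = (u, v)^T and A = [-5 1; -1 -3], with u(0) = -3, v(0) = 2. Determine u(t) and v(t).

u(t) = 5te^(-4t) - 3e^(-4t), v(t) = 5te^(-4t) + 2e^(-4t)

Coefficient matrix A = [[-5, 1], [-1, -3]].
Characteristic polynomial det(A - λI) = λ^2 + 8λ + 16 = 0.
Single eigenvalue λ = -4 with algebraic multiplicity 2.
Eigenvector v = (-1,-1); generalized eigenvector w with (A-λI)w=v is (3,2).
General solution: e^(-4t)[K_1·v + K_2·(t·v + w)].
Applying u(0)=-3, v(0)=2 gives K_1=-12, K_2=-5.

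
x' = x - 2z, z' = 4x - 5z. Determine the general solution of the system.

Coefficient matrix A = [[1, -2], [4, -5]].
Characteristic polynomial det(A - λI) = λ^2 + 4λ + 3 = 0.
Eigenvalues λ = -3, -1.
For λ=-3: (A-λI) row 1 is [4, -2], so an eigenvector is (1, 2).
For λ=-1: (A-λI) row 1 is [2, -2], so an eigenvector is (-1, -1).
General solution: K_1e^(-3t)(1,2) + K_2e^(-t)(-1,-1).

x(t) = K_1e^(-3t) - K_2e^(-t), z(t) = 2K_1e^(-3t) - K_2e^(-t)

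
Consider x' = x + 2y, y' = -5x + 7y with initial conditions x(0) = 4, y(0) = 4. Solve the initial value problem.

Coefficient matrix A = [[1, 2], [-5, 7]].
Characteristic polynomial det(A - λI) = λ^2 - 8λ + 17 = 0.
Eigenvalues λ = 4 ± i (complex conjugate pair).
For λ=4+i: an eigenvector is (1,2) - i(1,1) = (1 - i, 2 - i).
A real fundamental pair from Re and Im of e^((4+i)t)v: X_1 = e^(4t)(cos(t)·(1,2) + sin(t)·(1,1)), X_2 = e^(4t)(sin(t)·(1,2) - cos(t)·(1,1)).
General solution: K_1X_1 + K_2X_2.
Applying x(0)=4, y(0)=4 gives K_1=0, K_2=-4.

x(t) = -4e^(4t)sin(t) + 4e^(4t)cos(t), y(t) = -8e^(4t)sin(t) + 4e^(4t)cos(t)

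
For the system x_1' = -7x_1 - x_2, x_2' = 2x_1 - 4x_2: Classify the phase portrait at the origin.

stable node

A = [[-7,-1],[2,-4]]; det(A-λI) = λ^2 + 11λ + 30.
λ = -6, -5: both negative.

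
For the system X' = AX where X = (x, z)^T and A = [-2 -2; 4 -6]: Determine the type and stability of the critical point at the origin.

A = [[-2,-2],[4,-6]]; det(A-λI) = λ^2 + 8λ + 20.
λ = -4 ± 2i: negative real part.

stable spiral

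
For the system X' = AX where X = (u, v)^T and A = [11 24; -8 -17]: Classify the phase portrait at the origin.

A = [[11,24],[-8,-17]]; det(A-λI) = λ^2 + 6λ + 5.
λ = -5, -1: both negative.

stable node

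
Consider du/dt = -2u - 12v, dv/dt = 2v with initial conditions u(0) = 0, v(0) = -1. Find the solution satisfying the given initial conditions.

Coefficient matrix A = [[-2, -12], [0, 2]].
Characteristic polynomial det(A - λI) = λ^2 - 4 = 0.
Eigenvalues λ = 2, -2.
For λ=2: (A-λI) row 1 is [-4, -12], so an eigenvector is (-3, 1).
For λ=-2: (A-λI) row 1 is [0, -12], so an eigenvector is (-1, 0).
General solution: K_1e^(2t)(-3,1) + K_2e^(-2t)(-1,0).
Applying u(0)=0, v(0)=-1 gives K_1=-1, K_2=3.

u(t) = 3e^(2t) - 3e^(-2t), v(t) = -e^(2t)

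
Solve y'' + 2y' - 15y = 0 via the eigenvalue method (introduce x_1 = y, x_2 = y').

Let x_1 = y, x_2 = y'. Then x_1' = x_2 and x_2' = 15x_1 - 2x_2.
A = [[0,1],[15,-2]]; det(A-λI) = λ^2 + 2λ - 15.
Eigenvalues λ = 3, -5 with eigenvectors (1,3), (1,-5).

y(t) = c_1e^(3t) + c_2e^(-5t)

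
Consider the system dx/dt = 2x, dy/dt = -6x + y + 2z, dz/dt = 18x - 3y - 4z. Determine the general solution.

x(t) = C_1e^(2t), y(t) = C_2e^(-t) - 2C_3e^(-2t), z(t) = 3C_1e^(2t) - C_2e^(-t) + 3C_3e^(-2t)

Coefficient matrix A = [[2, 0, 0], [-6, 1, 2], [18, -3, -4]].
det(A - λI) = 0 gives eigenvalues λ = 2, -1, -2.
For λ=2: eigenvector (1,0,3).
For λ=-1: eigenvector (0,1,-1).
For λ=-2: eigenvector (0,-2,3).
General solution: C_1e^(2t)(1,0,3) + C_2e^(-t)(0,1,-1) + C_3e^(-2t)(0,-2,3).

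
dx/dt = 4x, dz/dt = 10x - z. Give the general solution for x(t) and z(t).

x(t) = -C_2e^(4t), z(t) = C_1e^(-t) - 2C_2e^(4t)

Coefficient matrix A = [[4, 0], [10, -1]].
Characteristic polynomial det(A - λI) = λ^2 - 3λ - 4 = 0.
Eigenvalues λ = -1, 4.
For λ=-1: (A-λI) row 1 is [5, 0], so an eigenvector is (0, 1).
For λ=4: (A-λI) row 2 is [10, -5], so an eigenvector is (-1, -2).
General solution: C_1e^(-t)(0,1) + C_2e^(4t)(-1,-2).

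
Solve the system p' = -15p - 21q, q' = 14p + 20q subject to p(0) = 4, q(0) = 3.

Coefficient matrix A = [[-15, -21], [14, 20]].
Characteristic polynomial det(A - λI) = λ^2 - 5λ - 6 = 0.
Eigenvalues λ = 6, -1.
For λ=6: (A-λI) row 1 is [-21, -21], so an eigenvector is (1, -1).
For λ=-1: (A-λI) row 1 is [-14, -21], so an eigenvector is (-3, 2).
General solution: c_1e^(6t)(1,-1) + c_2e^(-t)(-3,2).
Applying p(0)=4, q(0)=3 gives c_1=-17, c_2=-7.

p(t) = -17e^(6t) + 21e^(-t), q(t) = 17e^(6t) - 14e^(-t)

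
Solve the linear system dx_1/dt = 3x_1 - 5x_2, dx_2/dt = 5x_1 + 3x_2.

x_1(t) = -K_1e^(3t)sin(5t) + K_2e^(3t)cos(5t), x_2(t) = K_1e^(3t)cos(5t) + K_2e^(3t)sin(5t)

Coefficient matrix A = [[3, -5], [5, 3]].
Characteristic polynomial det(A - λI) = λ^2 - 6λ + 34 = 0.
Eigenvalues λ = 3 ± 5i (complex conjugate pair).
For λ=3+5i: an eigenvector is (0,1) - i(-1,0) = (0 + i, 1).
A real fundamental pair from Re and Im of e^((3+5i)t)v: X_1 = e^(3t)(cos(5t)·(0,1) + sin(5t)·(-1,0)), X_2 = e^(3t)(sin(5t)·(0,1) - cos(5t)·(-1,0)).
General solution: K_1X_1 + K_2X_2.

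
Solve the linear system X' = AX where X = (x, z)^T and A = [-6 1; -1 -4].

Coefficient matrix A = [[-6, 1], [-1, -4]].
Characteristic polynomial det(A - λI) = λ^2 + 10λ + 25 = 0.
Single eigenvalue λ = -5 with algebraic multiplicity 2.
Eigenvector v = (1,1); generalized eigenvector w with (A-λI)w=v is (-3,-2).
General solution: e^(-5t)[c_1·v + c_2·(t·v + w)].

x(t) = c_1e^(-5t) + c_2te^(-5t) - 3c_2e^(-5t), z(t) = c_1e^(-5t) + c_2te^(-5t) - 2c_2e^(-5t)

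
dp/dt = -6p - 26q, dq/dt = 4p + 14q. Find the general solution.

p(t) = -2c_1e^(4t)sin(2t) + 3c_1e^(4t)cos(2t) + 3c_2e^(4t)sin(2t) + 2c_2e^(4t)cos(2t), q(t) = c_1e^(4t)sin(2t) - c_1e^(4t)cos(2t) - c_2e^(4t)sin(2t) - c_2e^(4t)cos(2t)

Coefficient matrix A = [[-6, -26], [4, 14]].
Characteristic polynomial det(A - λI) = λ^2 - 8λ + 20 = 0.
Eigenvalues λ = 4 ± 2i (complex conjugate pair).
For λ=4+2i: an eigenvector is (3,-1) - i(-2,1) = (3 + 2i, -1 - i).
A real fundamental pair from Re and Im of e^((4+2i)t)v: X_1 = e^(4t)(cos(2t)·(3,-1) + sin(2t)·(-2,1)), X_2 = e^(4t)(sin(2t)·(3,-1) - cos(2t)·(-2,1)).
General solution: c_1X_1 + c_2X_2.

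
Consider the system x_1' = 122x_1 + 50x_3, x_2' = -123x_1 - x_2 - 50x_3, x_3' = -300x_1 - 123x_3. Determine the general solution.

x_1(t) = 5c_1e^(2t) - 2c_2e^(-3t), x_2(t) = -5c_1e^(2t) + 2c_2e^(-3t) + c_3e^(-t), x_3(t) = -12c_1e^(2t) + 5c_2e^(-3t)

Coefficient matrix A = [[122, 0, 50], [-123, -1, -50], [-300, 0, -123]].
det(A - λI) = 0 gives eigenvalues λ = 2, -3, -1.
For λ=2: eigenvector (5,-5,-12).
For λ=-3: eigenvector (-2,2,5).
For λ=-1: eigenvector (0,1,0).
General solution: c_1e^(2t)(5,-5,-12) + c_2e^(-3t)(-2,2,5) + c_3e^(-t)(0,1,0).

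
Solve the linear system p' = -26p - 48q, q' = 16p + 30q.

Coefficient matrix A = [[-26, -48], [16, 30]].
Characteristic polynomial det(A - λI) = λ^2 - 4λ - 12 = 0.
Eigenvalues λ = 6, -2.
For λ=6: (A-λI) row 1 is [-32, -48], so an eigenvector is (3, -2).
For λ=-2: (A-λI) row 1 is [-24, -48], so an eigenvector is (2, -1).
General solution: c_1e^(6t)(3,-2) + c_2e^(-2t)(2,-1).

p(t) = 3c_1e^(6t) + 2c_2e^(-2t), q(t) = -2c_1e^(6t) - c_2e^(-2t)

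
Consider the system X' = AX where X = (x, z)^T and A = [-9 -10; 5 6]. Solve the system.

x(t) = -c_1e^(t) - 2c_2e^(-4t), z(t) = c_1e^(t) + c_2e^(-4t)

Coefficient matrix A = [[-9, -10], [5, 6]].
Characteristic polynomial det(A - λI) = λ^2 + 3λ - 4 = 0.
Eigenvalues λ = 1, -4.
For λ=1: (A-λI) row 1 is [-10, -10], so an eigenvector is (-1, 1).
For λ=-4: (A-λI) row 1 is [-5, -10], so an eigenvector is (-2, 1).
General solution: c_1e^(t)(-1,1) + c_2e^(-4t)(-2,1).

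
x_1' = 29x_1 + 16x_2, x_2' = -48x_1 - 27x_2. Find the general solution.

x_1(t) = C_1e^(-3t) + 2C_2e^(5t), x_2(t) = -2C_1e^(-3t) - 3C_2e^(5t)

Coefficient matrix A = [[29, 16], [-48, -27]].
Characteristic polynomial det(A - λI) = λ^2 - 2λ - 15 = 0.
Eigenvalues λ = -3, 5.
For λ=-3: (A-λI) row 1 is [32, 16], so an eigenvector is (1, -2).
For λ=5: (A-λI) row 1 is [24, 16], so an eigenvector is (2, -3).
General solution: C_1e^(-3t)(1,-2) + C_2e^(5t)(2,-3).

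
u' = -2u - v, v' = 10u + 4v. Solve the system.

Coefficient matrix A = [[-2, -1], [10, 4]].
Characteristic polynomial det(A - λI) = λ^2 - 2λ + 2 = 0.
Eigenvalues λ = 1 ± i (complex conjugate pair).
For λ=1+i: an eigenvector is (-1,3) - i(0,-1) = (-1, 3 + i).
A real fundamental pair from Re and Im of e^((1+i)t)v: X_1 = e^(t)(cos(t)·(-1,3) + sin(t)·(0,-1)), X_2 = e^(t)(sin(t)·(-1,3) - cos(t)·(0,-1)).
General solution: K_1X_1 + K_2X_2.

u(t) = -K_1e^(t)cos(t) - K_2e^(t)sin(t), v(t) = -K_1e^(t)sin(t) + 3K_1e^(t)cos(t) + 3K_2e^(t)sin(t) + K_2e^(t)cos(t)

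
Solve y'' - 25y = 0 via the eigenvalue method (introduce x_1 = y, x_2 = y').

Let x_1 = y, x_2 = y'. Then x_1' = x_2 and x_2' = 25x_1.
A = [[0,1],[25,0]]; det(A-λI) = λ^2 - 25.
Eigenvalues λ = 5, -5 with eigenvectors (1,5), (1,-5).

y(t) = K_1e^(5t) + K_2e^(-5t)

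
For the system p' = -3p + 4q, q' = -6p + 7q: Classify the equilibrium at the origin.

unstable node

A = [[-3,4],[-6,7]]; det(A-λI) = λ^2 - 4λ + 3.
λ = 3, 1: both positive.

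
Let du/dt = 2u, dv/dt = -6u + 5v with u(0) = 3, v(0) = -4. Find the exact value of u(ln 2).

12

A = [[2,0],[-6,5]]; eigenvalues λ = 5, 2.
Eigenvectors: (0,1) for λ=5, (-1,-2) for λ=2.
From the initial condition, c_1 = -10, c_2 = -3.
u(ln 2) = (-10)(2^5)(0) + (-3)(2^2)(-1) = 12.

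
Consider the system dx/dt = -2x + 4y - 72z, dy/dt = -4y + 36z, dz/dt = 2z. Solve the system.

x(t) = K_1e^(-2t) - 2K_2e^(-4t) - 12K_3e^(2t), y(t) = K_2e^(-4t) + 6K_3e^(2t), z(t) = K_3e^(2t)

Coefficient matrix A = [[-2, 4, -72], [0, -4, 36], [0, 0, 2]].
det(A - λI) = 0 gives eigenvalues λ = -2, -4, 2.
For λ=-2: eigenvector (1,0,0).
For λ=-4: eigenvector (-2,1,0).
For λ=2: eigenvector (-12,6,1).
General solution: K_1e^(-2t)(1,0,0) + K_2e^(-4t)(-2,1,0) + K_3e^(2t)(-12,6,1).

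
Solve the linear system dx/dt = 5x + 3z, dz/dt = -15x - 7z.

Coefficient matrix A = [[5, 3], [-15, -7]].
Characteristic polynomial det(A - λI) = λ^2 + 2λ + 10 = 0.
Eigenvalues λ = -1 ± 3i (complex conjugate pair).
For λ=-1+3i: an eigenvector is (-1,2) - i(0,1) = (-1, 2 - i).
A real fundamental pair from Re and Im of e^((-1+3i)t)v: X_1 = e^(-t)(cos(3t)·(-1,2) + sin(3t)·(0,1)), X_2 = e^(-t)(sin(3t)·(-1,2) - cos(3t)·(0,1)).
General solution: c_1X_1 + c_2X_2.

x(t) = -c_1e^(-t)cos(3t) - c_2e^(-t)sin(3t), z(t) = c_1e^(-t)sin(3t) + 2c_1e^(-t)cos(3t) + 2c_2e^(-t)sin(3t) - c_2e^(-t)cos(3t)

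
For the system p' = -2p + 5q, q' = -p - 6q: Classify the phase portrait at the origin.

stable spiral

A = [[-2,5],[-1,-6]]; det(A-λI) = λ^2 + 8λ + 17.
λ = -4 ± i: negative real part.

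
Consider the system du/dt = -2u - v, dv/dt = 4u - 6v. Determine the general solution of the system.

u(t) = -C_1e^(-4t) - C_2te^(-4t) + C_2e^(-4t), v(t) = -2C_1e^(-4t) - 2C_2te^(-4t) + 3C_2e^(-4t)

Coefficient matrix A = [[-2, -1], [4, -6]].
Characteristic polynomial det(A - λI) = λ^2 + 8λ + 16 = 0.
Single eigenvalue λ = -4 with algebraic multiplicity 2.
Eigenvector v = (-1,-2); generalized eigenvector w with (A-λI)w=v is (1,3).
General solution: e^(-4t)[C_1·v + C_2·(t·v + w)].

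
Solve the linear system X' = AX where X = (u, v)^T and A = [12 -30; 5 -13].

Coefficient matrix A = [[12, -30], [5, -13]].
Characteristic polynomial det(A - λI) = λ^2 + λ - 6 = 0.
Eigenvalues λ = 2, -3.
For λ=2: (A-λI) row 1 is [10, -30], so an eigenvector is (3, 1).
For λ=-3: (A-λI) row 1 is [15, -30], so an eigenvector is (2, 1).
General solution: C_1e^(2t)(3,1) + C_2e^(-3t)(2,1).

u(t) = 3C_1e^(2t) + 2C_2e^(-3t), v(t) = C_1e^(2t) + C_2e^(-3t)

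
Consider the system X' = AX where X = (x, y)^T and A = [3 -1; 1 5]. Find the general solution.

Coefficient matrix A = [[3, -1], [1, 5]].
Characteristic polynomial det(A - λI) = λ^2 - 8λ + 16 = 0.
Single eigenvalue λ = 4 with algebraic multiplicity 2.
Eigenvector v = (-1,1); generalized eigenvector w with (A-λI)w=v is (0,1).
General solution: e^(4t)[C_1·v + C_2·(t·v + w)].

x(t) = -C_1e^(4t) - C_2te^(4t), y(t) = C_1e^(4t) + C_2te^(4t) + C_2e^(4t)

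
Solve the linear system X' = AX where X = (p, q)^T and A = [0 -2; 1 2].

Coefficient matrix A = [[0, -2], [1, 2]].
Characteristic polynomial det(A - λI) = λ^2 - 2λ + 2 = 0.
Eigenvalues λ = 1 ± i (complex conjugate pair).
For λ=1+i: an eigenvector is (1,-1) - i(1,0) = (1 - i, -1).
A real fundamental pair from Re and Im of e^((1+i)t)v: X_1 = e^(t)(cos(t)·(1,-1) + sin(t)·(1,0)), X_2 = e^(t)(sin(t)·(1,-1) - cos(t)·(1,0)).
General solution: c_1X_1 + c_2X_2.

p(t) = c_1e^(t)sin(t) + c_1e^(t)cos(t) + c_2e^(t)sin(t) - c_2e^(t)cos(t), q(t) = -c_1e^(t)cos(t) - c_2e^(t)sin(t)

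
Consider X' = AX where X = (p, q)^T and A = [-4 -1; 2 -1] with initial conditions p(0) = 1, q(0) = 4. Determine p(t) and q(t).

p(t) = -5e^(-2t) + 6e^(-3t), q(t) = 10e^(-2t) - 6e^(-3t)

Coefficient matrix A = [[-4, -1], [2, -1]].
Characteristic polynomial det(A - λI) = λ^2 + 5λ + 6 = 0.
Eigenvalues λ = -3, -2.
For λ=-3: (A-λI) row 1 is [-1, -1], so an eigenvector is (-1, 1).
For λ=-2: (A-λI) row 1 is [-2, -1], so an eigenvector is (1, -2).
General solution: C_1e^(-3t)(-1,1) + C_2e^(-2t)(1,-2).
Applying p(0)=1, q(0)=4 gives C_1=-6, C_2=-5.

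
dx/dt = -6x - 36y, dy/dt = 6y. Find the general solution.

x(t) = 3C_1e^(6t) + C_2e^(-6t), y(t) = -C_1e^(6t)

Coefficient matrix A = [[-6, -36], [0, 6]].
Characteristic polynomial det(A - λI) = λ^2 - 36 = 0.
Eigenvalues λ = 6, -6.
For λ=6: (A-λI) row 1 is [-12, -36], so an eigenvector is (3, -1).
For λ=-6: (A-λI) row 1 is [0, -36], so an eigenvector is (1, 0).
General solution: C_1e^(6t)(3,-1) + C_2e^(-6t)(1,0).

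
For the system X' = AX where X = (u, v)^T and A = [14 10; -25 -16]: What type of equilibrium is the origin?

A = [[14,10],[-25,-16]]; det(A-λI) = λ^2 + 2λ + 26.
λ = -1 ± 5i: negative real part.

stable spiral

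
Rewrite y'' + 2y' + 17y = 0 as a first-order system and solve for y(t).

Let x_1 = y, x_2 = y'. Then x_1' = x_2 and x_2' = -17x_1 - 2x_2.
A = [[0,1],[-17,-2]]; det(A-λI) = λ^2 + 2λ + 17.
Eigenvalues λ = -1 ± 4i.

y(t) = c_1e^(-t)cos(4t) + c_2e^(-t)sin(4t)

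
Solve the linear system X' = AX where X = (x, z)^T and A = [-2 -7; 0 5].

x(t) = -K_1e^(5t) + K_2e^(-2t), z(t) = K_1e^(5t)

Coefficient matrix A = [[-2, -7], [0, 5]].
Characteristic polynomial det(A - λI) = λ^2 - 3λ - 10 = 0.
Eigenvalues λ = 5, -2.
For λ=5: (A-λI) row 1 is [-7, -7], so an eigenvector is (-1, 1).
For λ=-2: (A-λI) row 1 is [0, -7], so an eigenvector is (1, 0).
General solution: K_1e^(5t)(-1,1) + K_2e^(-2t)(1,0).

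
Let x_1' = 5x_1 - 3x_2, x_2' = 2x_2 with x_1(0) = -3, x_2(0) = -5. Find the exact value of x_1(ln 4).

A = [[5,-3],[0,2]]; eigenvalues λ = 2, 5.
Eigenvectors: (1,1) for λ=2, (-1,0) for λ=5.
From the initial condition, c_1 = -5, c_2 = -2.
x_1(ln 4) = (-5)(4^2)(1) + (-2)(4^5)(-1) = 1968.

1968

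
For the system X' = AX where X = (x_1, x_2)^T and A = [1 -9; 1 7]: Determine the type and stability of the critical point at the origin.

A = [[1,-9],[1,7]]; det(A-λI) = λ^2 - 8λ + 16.
repeated λ = 4 with a single eigenvector.

unstable improper node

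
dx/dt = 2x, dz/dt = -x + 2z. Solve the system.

Coefficient matrix A = [[2, 0], [-1, 2]].
Characteristic polynomial det(A - λI) = λ^2 - 4λ + 4 = 0.
Single eigenvalue λ = 2 with algebraic multiplicity 2.
Eigenvector v = (0,-1); generalized eigenvector w with (A-λI)w=v is (1,2).
General solution: e^(2t)[C_1·v + C_2·(t·v + w)].

x(t) = C_2e^(2t), z(t) = -C_1e^(2t) - C_2te^(2t) + 2C_2e^(2t)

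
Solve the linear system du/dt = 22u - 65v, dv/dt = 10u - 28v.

u(t) = 2c_1e^(-3t)sin(5t) + 3c_1e^(-3t)cos(5t) + 3c_2e^(-3t)sin(5t) - 2c_2e^(-3t)cos(5t), v(t) = c_1e^(-3t)sin(5t) + c_1e^(-3t)cos(5t) + c_2e^(-3t)sin(5t) - c_2e^(-3t)cos(5t)

Coefficient matrix A = [[22, -65], [10, -28]].
Characteristic polynomial det(A - λI) = λ^2 + 6λ + 34 = 0.
Eigenvalues λ = -3 ± 5i (complex conjugate pair).
For λ=-3+5i: an eigenvector is (3,1) - i(2,1) = (3 - 2i, 1 - i).
A real fundamental pair from Re and Im of e^((-3+5i)t)v: X_1 = e^(-3t)(cos(5t)·(3,1) + sin(5t)·(2,1)), X_2 = e^(-3t)(sin(5t)·(3,1) - cos(5t)·(2,1)).
General solution: c_1X_1 + c_2X_2.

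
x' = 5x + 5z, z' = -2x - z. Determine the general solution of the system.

x(t) = -C_1e^(2t)sin(t) - 2C_1e^(2t)cos(t) - 2C_2e^(2t)sin(t) + C_2e^(2t)cos(t), z(t) = C_1e^(2t)sin(t) + C_1e^(2t)cos(t) + C_2e^(2t)sin(t) - C_2e^(2t)cos(t)

Coefficient matrix A = [[5, 5], [-2, -1]].
Characteristic polynomial det(A - λI) = λ^2 - 4λ + 5 = 0.
Eigenvalues λ = 2 ± i (complex conjugate pair).
For λ=2+i: an eigenvector is (-2,1) - i(-1,1) = (-2 + i, 1 - i).
A real fundamental pair from Re and Im of e^((2+i)t)v: X_1 = e^(2t)(cos(t)·(-2,1) + sin(t)·(-1,1)), X_2 = e^(2t)(sin(t)·(-2,1) - cos(t)·(-1,1)).
General solution: C_1X_1 + C_2X_2.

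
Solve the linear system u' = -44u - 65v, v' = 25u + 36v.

Coefficient matrix A = [[-44, -65], [25, 36]].
Characteristic polynomial det(A - λI) = λ^2 + 8λ + 41 = 0.
Eigenvalues λ = -4 ± 5i (complex conjugate pair).
For λ=-4+5i: an eigenvector is (3,-2) - i(2,-1) = (3 - 2i, -2 + i).
A real fundamental pair from Re and Im of e^((-4+5i)t)v: X_1 = e^(-4t)(cos(5t)·(3,-2) + sin(5t)·(2,-1)), X_2 = e^(-4t)(sin(5t)·(3,-2) - cos(5t)·(2,-1)).
General solution: C_1X_1 + C_2X_2.

u(t) = 2C_1e^(-4t)sin(5t) + 3C_1e^(-4t)cos(5t) + 3C_2e^(-4t)sin(5t) - 2C_2e^(-4t)cos(5t), v(t) = -C_1e^(-4t)sin(5t) - 2C_1e^(-4t)cos(5t) - 2C_2e^(-4t)sin(5t) + C_2e^(-4t)cos(5t)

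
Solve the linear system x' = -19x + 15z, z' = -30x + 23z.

x(t) = 2c_1e^(2t)sin(3t) - c_1e^(2t)cos(3t) - c_2e^(2t)sin(3t) - 2c_2e^(2t)cos(3t), z(t) = 3c_1e^(2t)sin(3t) - c_1e^(2t)cos(3t) - c_2e^(2t)sin(3t) - 3c_2e^(2t)cos(3t)

Coefficient matrix A = [[-19, 15], [-30, 23]].
Characteristic polynomial det(A - λI) = λ^2 - 4λ + 13 = 0.
Eigenvalues λ = 2 ± 3i (complex conjugate pair).
For λ=2+3i: an eigenvector is (-1,-1) - i(2,3) = (-1 - 2i, -1 - 3i).
A real fundamental pair from Re and Im of e^((2+3i)t)v: X_1 = e^(2t)(cos(3t)·(-1,-1) + sin(3t)·(2,3)), X_2 = e^(2t)(sin(3t)·(-1,-1) - cos(3t)·(2,3)).
General solution: c_1X_1 + c_2X_2.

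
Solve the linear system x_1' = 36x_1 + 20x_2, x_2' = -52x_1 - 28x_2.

Coefficient matrix A = [[36, 20], [-52, -28]].
Characteristic polynomial det(A - λI) = λ^2 - 8λ + 32 = 0.
Eigenvalues λ = 4 ± 4i (complex conjugate pair).
For λ=4+4i: an eigenvector is (-2,3) - i(-1,2) = (-2 + i, 3 - 2i).
A real fundamental pair from Re and Im of e^((4+4i)t)v: X_1 = e^(4t)(cos(4t)·(-2,3) + sin(4t)·(-1,2)), X_2 = e^(4t)(sin(4t)·(-2,3) - cos(4t)·(-1,2)).
General solution: c_1X_1 + c_2X_2.

x_1(t) = -c_1e^(4t)sin(4t) - 2c_1e^(4t)cos(4t) - 2c_2e^(4t)sin(4t) + c_2e^(4t)cos(4t), x_2(t) = 2c_1e^(4t)sin(4t) + 3c_1e^(4t)cos(4t) + 3c_2e^(4t)sin(4t) - 2c_2e^(4t)cos(4t)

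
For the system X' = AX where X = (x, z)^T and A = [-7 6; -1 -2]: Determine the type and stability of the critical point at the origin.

stable node

A = [[-7,6],[-1,-2]]; det(A-λI) = λ^2 + 9λ + 20.
λ = -4, -5: both negative.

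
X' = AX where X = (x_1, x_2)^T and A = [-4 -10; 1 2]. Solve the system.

Coefficient matrix A = [[-4, -10], [1, 2]].
Characteristic polynomial det(A - λI) = λ^2 + 2λ + 2 = 0.
Eigenvalues λ = -1 ± i (complex conjugate pair).
For λ=-1+i: an eigenvector is (1,0) - i(-3,1) = (1 + 3i, 0 - i).
A real fundamental pair from Re and Im of e^((-1+i)t)v: X_1 = e^(-t)(cos(t)·(1,0) + sin(t)·(-3,1)), X_2 = e^(-t)(sin(t)·(1,0) - cos(t)·(-3,1)).
General solution: C_1X_1 + C_2X_2.

x_1(t) = -3C_1e^(-t)sin(t) + C_1e^(-t)cos(t) + C_2e^(-t)sin(t) + 3C_2e^(-t)cos(t), x_2(t) = C_1e^(-t)sin(t) - C_2e^(-t)cos(t)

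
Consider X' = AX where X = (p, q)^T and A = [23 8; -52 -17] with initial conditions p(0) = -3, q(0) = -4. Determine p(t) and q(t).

Coefficient matrix A = [[23, 8], [-52, -17]].
Characteristic polynomial det(A - λI) = λ^2 - 6λ + 25 = 0.
Eigenvalues λ = 3 ± 4i (complex conjugate pair).
For λ=3+4i: an eigenvector is (1,-3) - i(-1,2) = (1 + i, -3 - 2i).
A real fundamental pair from Re and Im of e^((3+4i)t)v: X_1 = e^(3t)(cos(4t)·(1,-3) + sin(4t)·(-1,2)), X_2 = e^(3t)(sin(4t)·(1,-3) - cos(4t)·(-1,2)).
General solution: c_1X_1 + c_2X_2.
Applying p(0)=-3, q(0)=-4 gives c_1=10, c_2=-13.

p(t) = -23e^(3t)sin(4t) - 3e^(3t)cos(4t), q(t) = 59e^(3t)sin(4t) - 4e^(3t)cos(4t)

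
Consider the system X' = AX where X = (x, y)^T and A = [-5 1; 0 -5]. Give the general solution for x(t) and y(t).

x(t) = c_1e^(-5t) + c_2te^(-5t) - c_2e^(-5t), y(t) = c_2e^(-5t)

Coefficient matrix A = [[-5, 1], [0, -5]].
Characteristic polynomial det(A - λI) = λ^2 + 10λ + 25 = 0.
Single eigenvalue λ = -5 with algebraic multiplicity 2.
Eigenvector v = (1,0); generalized eigenvector w with (A-λI)w=v is (-1,1).
General solution: e^(-5t)[c_1·v + c_2·(t·v + w)].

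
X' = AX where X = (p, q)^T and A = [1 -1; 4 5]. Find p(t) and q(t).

Coefficient matrix A = [[1, -1], [4, 5]].
Characteristic polynomial det(A - λI) = λ^2 - 6λ + 9 = 0.
Single eigenvalue λ = 3 with algebraic multiplicity 2.
Eigenvector v = (1,-2); generalized eigenvector w with (A-λI)w=v is (-2,3).
General solution: e^(3t)[c_1·v + c_2·(t·v + w)].

p(t) = c_1e^(3t) + c_2te^(3t) - 2c_2e^(3t), q(t) = -2c_1e^(3t) - 2c_2te^(3t) + 3c_2e^(3t)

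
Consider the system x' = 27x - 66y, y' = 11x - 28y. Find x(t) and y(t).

Coefficient matrix A = [[27, -66], [11, -28]].
Characteristic polynomial det(A - λI) = λ^2 + λ - 30 = 0.
Eigenvalues λ = -6, 5.
For λ=-6: (A-λI) row 1 is [33, -66], so an eigenvector is (2, 1).
For λ=5: (A-λI) row 1 is [22, -66], so an eigenvector is (3, 1).
General solution: K_1e^(-6t)(2,1) + K_2e^(5t)(3,1).

x(t) = 2K_1e^(-6t) + 3K_2e^(5t), y(t) = K_1e^(-6t) + K_2e^(5t)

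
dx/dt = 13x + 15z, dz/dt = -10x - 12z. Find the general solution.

x(t) = -3K_1e^(3t) - K_2e^(-2t), z(t) = 2K_1e^(3t) + K_2e^(-2t)

Coefficient matrix A = [[13, 15], [-10, -12]].
Characteristic polynomial det(A - λI) = λ^2 - λ - 6 = 0.
Eigenvalues λ = 3, -2.
For λ=3: (A-λI) row 1 is [10, 15], so an eigenvector is (-3, 2).
For λ=-2: (A-λI) row 1 is [15, 15], so an eigenvector is (-1, 1).
General solution: K_1e^(3t)(-3,2) + K_2e^(-2t)(-1,1).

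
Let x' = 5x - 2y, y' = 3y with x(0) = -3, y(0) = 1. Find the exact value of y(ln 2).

8

A = [[5,-2],[0,3]]; eigenvalues λ = 3, 5.
Eigenvectors: (-1,-1) for λ=3, (1,0) for λ=5.
From the initial condition, c_1 = -1, c_2 = -4.
y(ln 2) = (-1)(2^3)(-1) + (-4)(2^5)(0) = 8.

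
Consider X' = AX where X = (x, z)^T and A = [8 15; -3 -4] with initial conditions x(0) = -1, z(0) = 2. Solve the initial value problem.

Coefficient matrix A = [[8, 15], [-3, -4]].
Characteristic polynomial det(A - λI) = λ^2 - 4λ + 13 = 0.
Eigenvalues λ = 2 ± 3i (complex conjugate pair).
For λ=2+3i: an eigenvector is (-2,1) - i(1,0) = (-2 - i, 1).
A real fundamental pair from Re and Im of e^((2+3i)t)v: X_1 = e^(2t)(cos(3t)·(-2,1) + sin(3t)·(1,0)), X_2 = e^(2t)(sin(3t)·(-2,1) - cos(3t)·(1,0)).
General solution: K_1X_1 + K_2X_2.
Applying x(0)=-1, z(0)=2 gives K_1=2, K_2=-3.

x(t) = 8e^(2t)sin(3t) - e^(2t)cos(3t), z(t) = -3e^(2t)sin(3t) + 2e^(2t)cos(3t)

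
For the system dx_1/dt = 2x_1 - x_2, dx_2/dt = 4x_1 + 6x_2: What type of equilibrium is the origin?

A = [[2,-1],[4,6]]; det(A-λI) = λ^2 - 8λ + 16.
repeated λ = 4 with a single eigenvector.

unstable improper node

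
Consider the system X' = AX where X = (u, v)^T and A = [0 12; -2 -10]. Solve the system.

Coefficient matrix A = [[0, 12], [-2, -10]].
Characteristic polynomial det(A - λI) = λ^2 + 10λ + 24 = 0.
Eigenvalues λ = -4, -6.
For λ=-4: (A-λI) row 1 is [4, 12], so an eigenvector is (-3, 1).
For λ=-6: (A-λI) row 1 is [6, 12], so an eigenvector is (2, -1).
General solution: C_1e^(-4t)(-3,1) + C_2e^(-6t)(2,-1).

u(t) = -3C_1e^(-4t) + 2C_2e^(-6t), v(t) = C_1e^(-4t) - C_2e^(-6t)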